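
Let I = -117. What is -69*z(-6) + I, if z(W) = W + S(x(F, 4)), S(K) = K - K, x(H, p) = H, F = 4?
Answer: 297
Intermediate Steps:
S(K) = 0
z(W) = W (z(W) = W + 0 = W)
-69*z(-6) + I = -69*(-6) - 117 = 414 - 117 = 297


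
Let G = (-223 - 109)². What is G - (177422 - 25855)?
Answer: -41343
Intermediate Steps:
G = 110224 (G = (-332)² = 110224)
G - (177422 - 25855) = 110224 - (177422 - 25855) = 110224 - 1*151567 = 110224 - 151567 = -41343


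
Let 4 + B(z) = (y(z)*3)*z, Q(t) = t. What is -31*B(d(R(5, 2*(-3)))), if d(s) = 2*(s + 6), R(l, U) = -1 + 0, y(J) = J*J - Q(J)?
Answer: -83576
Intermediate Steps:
y(J) = J**2 - J (y(J) = J*J - J = J**2 - J)
R(l, U) = -1
d(s) = 12 + 2*s (d(s) = 2*(6 + s) = 12 + 2*s)
B(z) = -4 + 3*z**2*(-1 + z) (B(z) = -4 + ((z*(-1 + z))*3)*z = -4 + (3*z*(-1 + z))*z = -4 + 3*z**2*(-1 + z))
-31*B(d(R(5, 2*(-3)))) = -31*(-4 + 3*(12 + 2*(-1))**2*(-1 + (12 + 2*(-1)))) = -31*(-4 + 3*(12 - 2)**2*(-1 + (12 - 2))) = -31*(-4 + 3*10**2*(-1 + 10)) = -31*(-4 + 3*100*9) = -31*(-4 + 2700) = -31*2696 = -83576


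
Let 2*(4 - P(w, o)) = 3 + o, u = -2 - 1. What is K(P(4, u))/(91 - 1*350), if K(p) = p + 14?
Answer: -18/259 ≈ -0.069498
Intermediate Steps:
u = -3
P(w, o) = 5/2 - o/2 (P(w, o) = 4 - (3 + o)/2 = 4 + (-3/2 - o/2) = 5/2 - o/2)
K(p) = 14 + p
K(P(4, u))/(91 - 1*350) = (14 + (5/2 - 1/2*(-3)))/(91 - 1*350) = (14 + (5/2 + 3/2))/(91 - 350) = (14 + 4)/(-259) = 18*(-1/259) = -18/259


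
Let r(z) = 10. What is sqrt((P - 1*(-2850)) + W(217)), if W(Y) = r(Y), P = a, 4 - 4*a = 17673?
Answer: I*sqrt(6229)/2 ≈ 39.462*I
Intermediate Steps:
a = -17669/4 (a = 1 - 1/4*17673 = 1 - 17673/4 = -17669/4 ≈ -4417.3)
P = -17669/4 ≈ -4417.3
W(Y) = 10
sqrt((P - 1*(-2850)) + W(217)) = sqrt((-17669/4 - 1*(-2850)) + 10) = sqrt((-17669/4 + 2850) + 10) = sqrt(-6269/4 + 10) = sqrt(-6229/4) = I*sqrt(6229)/2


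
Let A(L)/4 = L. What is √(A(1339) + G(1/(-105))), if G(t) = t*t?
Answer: √59049901/105 ≈ 73.185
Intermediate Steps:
G(t) = t²
A(L) = 4*L
√(A(1339) + G(1/(-105))) = √(4*1339 + (1/(-105))²) = √(5356 + (-1/105)²) = √(5356 + 1/11025) = √(59049901/11025) = √59049901/105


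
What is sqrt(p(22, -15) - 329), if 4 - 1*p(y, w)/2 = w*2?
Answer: 3*I*sqrt(29) ≈ 16.155*I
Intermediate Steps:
p(y, w) = 8 - 4*w (p(y, w) = 8 - 2*w*2 = 8 - 4*w)
sqrt(p(22, -15) - 329) = sqrt((8 - 4*(-15)) - 329) = sqrt((8 + 60) - 329) = sqrt(68 - 329) = sqrt(-261) = 3*I*sqrt(29)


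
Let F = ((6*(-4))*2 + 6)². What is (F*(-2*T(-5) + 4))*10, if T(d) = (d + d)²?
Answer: -3457440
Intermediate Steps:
T(d) = 4*d² (T(d) = (2*d)² = 4*d²)
F = 1764 (F = (-24*2 + 6)² = (-48 + 6)² = (-42)² = 1764)
(F*(-2*T(-5) + 4))*10 = (1764*(-8*(-5)² + 4))*10 = (1764*(-8*25 + 4))*10 = (1764*(-2*100 + 4))*10 = (1764*(-200 + 4))*10 = (1764*(-196))*10 = -345744*10 = -3457440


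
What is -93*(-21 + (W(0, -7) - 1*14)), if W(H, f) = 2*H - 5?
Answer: 3720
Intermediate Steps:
W(H, f) = -5 + 2*H
-93*(-21 + (W(0, -7) - 1*14)) = -93*(-21 + ((-5 + 2*0) - 1*14)) = -93*(-21 + ((-5 + 0) - 14)) = -93*(-21 + (-5 - 14)) = -93*(-21 - 19) = -93*(-40) = 3720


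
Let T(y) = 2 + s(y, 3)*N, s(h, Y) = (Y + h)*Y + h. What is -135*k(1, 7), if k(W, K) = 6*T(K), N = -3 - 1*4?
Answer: 208170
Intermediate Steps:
N = -7 (N = -3 - 4 = -7)
s(h, Y) = h + Y*(Y + h) (s(h, Y) = Y*(Y + h) + h = h + Y*(Y + h))
T(y) = -61 - 28*y (T(y) = 2 + (y + 3² + 3*y)*(-7) = 2 + (y + 9 + 3*y)*(-7) = 2 + (9 + 4*y)*(-7) = 2 + (-63 - 28*y) = -61 - 28*y)
k(W, K) = -366 - 168*K (k(W, K) = 6*(-61 - 28*K) = -366 - 168*K)
-135*k(1, 7) = -135*(-366 - 168*7) = -135*(-366 - 1176) = -135*(-1542) = 208170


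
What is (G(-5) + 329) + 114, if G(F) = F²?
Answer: 468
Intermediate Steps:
(G(-5) + 329) + 114 = ((-5)² + 329) + 114 = (25 + 329) + 114 = 354 + 114 = 468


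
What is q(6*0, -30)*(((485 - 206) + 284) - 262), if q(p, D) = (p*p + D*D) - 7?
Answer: 268793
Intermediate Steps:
q(p, D) = -7 + D² + p² (q(p, D) = (p² + D²) - 7 = (D² + p²) - 7 = -7 + D² + p²)
q(6*0, -30)*(((485 - 206) + 284) - 262) = (-7 + (-30)² + (6*0)²)*(((485 - 206) + 284) - 262) = (-7 + 900 + 0²)*((279 + 284) - 262) = (-7 + 900 + 0)*(563 - 262) = 893*301 = 268793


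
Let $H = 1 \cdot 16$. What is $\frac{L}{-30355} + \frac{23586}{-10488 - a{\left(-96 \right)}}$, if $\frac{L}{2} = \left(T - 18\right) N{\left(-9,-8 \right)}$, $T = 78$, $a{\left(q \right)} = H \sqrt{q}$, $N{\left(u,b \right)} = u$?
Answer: $- \frac{30792045171}{13915581940} + \frac{7862 i \sqrt{6}}{573035} \approx -2.2128 + 0.033607 i$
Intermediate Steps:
$H = 16$
$a{\left(q \right)} = 16 \sqrt{q}$
$L = -1080$ ($L = 2 \left(78 - 18\right) \left(-9\right) = 2 \cdot 60 \left(-9\right) = 2 \left(-540\right) = -1080$)
$\frac{L}{-30355} + \frac{23586}{-10488 - a{\left(-96 \right)}} = - \frac{1080}{-30355} + \frac{23586}{-10488 - 16 \sqrt{-96}} = \left(-1080\right) \left(- \frac{1}{30355}\right) + \frac{23586}{-10488 - 16 \cdot 4 i \sqrt{6}} = \frac{216}{6071} + \frac{23586}{-10488 - 64 i \sqrt{6}}$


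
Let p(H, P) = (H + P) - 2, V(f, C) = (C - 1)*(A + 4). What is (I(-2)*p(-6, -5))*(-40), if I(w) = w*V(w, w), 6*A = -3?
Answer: 10920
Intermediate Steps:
A = -1/2 (A = (1/6)*(-3) = -1/2 ≈ -0.50000)
V(f, C) = -7/2 + 7*C/2 (V(f, C) = (C - 1)*(-1/2 + 4) = (-1 + C)*(7/2) = -7/2 + 7*C/2)
I(w) = w*(-7/2 + 7*w/2)
p(H, P) = -2 + H + P
(I(-2)*p(-6, -5))*(-40) = (((7/2)*(-2)*(-1 - 2))*(-2 - 6 - 5))*(-40) = (((7/2)*(-2)*(-3))*(-13))*(-40) = (21*(-13))*(-40) = -273*(-40) = 10920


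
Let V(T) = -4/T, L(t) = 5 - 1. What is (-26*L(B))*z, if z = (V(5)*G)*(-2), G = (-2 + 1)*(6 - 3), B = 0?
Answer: 2496/5 ≈ 499.20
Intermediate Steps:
G = -3 (G = -1*3 = -3)
L(t) = 4
z = -24/5 (z = (-4/5*(-3))*(-2) = (-4*⅕*(-3))*(-2) = -⅘*(-3)*(-2) = (12/5)*(-2) = -24/5 ≈ -4.8000)
(-26*L(B))*z = -26*4*(-24/5) = -104*(-24/5) = 2496/5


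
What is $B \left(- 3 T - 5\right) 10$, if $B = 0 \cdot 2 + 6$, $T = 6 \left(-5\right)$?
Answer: $5100$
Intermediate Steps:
$T = -30$
$B = 6$ ($B = 0 + 6 = 6$)
$B \left(- 3 T - 5\right) 10 = 6 \left(\left(-3\right) \left(-30\right) - 5\right) 10 = 6 \left(90 - 5\right) 10 = 6 \cdot 85 \cdot 10 = 510 \cdot 10 = 5100$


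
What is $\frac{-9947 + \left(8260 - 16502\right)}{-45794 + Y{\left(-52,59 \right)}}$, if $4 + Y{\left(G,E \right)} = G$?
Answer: $\frac{18189}{45850} \approx 0.39671$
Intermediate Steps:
$Y{\left(G,E \right)} = -4 + G$
$\frac{-9947 + \left(8260 - 16502\right)}{-45794 + Y{\left(-52,59 \right)}} = \frac{-9947 + \left(8260 - 16502\right)}{-45794 - 56} = \frac{-9947 - 8242}{-45794 - 56} = - \frac{18189}{-45850} = \left(-18189\right) \left(- \frac{1}{45850}\right) = \frac{18189}{45850}$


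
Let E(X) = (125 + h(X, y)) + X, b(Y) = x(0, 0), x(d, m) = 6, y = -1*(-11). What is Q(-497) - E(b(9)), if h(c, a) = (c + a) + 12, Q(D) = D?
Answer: -657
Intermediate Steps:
y = 11
h(c, a) = 12 + a + c (h(c, a) = (a + c) + 12 = 12 + a + c)
b(Y) = 6
E(X) = 148 + 2*X (E(X) = (125 + (12 + 11 + X)) + X = (125 + (23 + X)) + X = (148 + X) + X = 148 + 2*X)
Q(-497) - E(b(9)) = -497 - (148 + 2*6) = -497 - (148 + 12) = -497 - 1*160 = -497 - 160 = -657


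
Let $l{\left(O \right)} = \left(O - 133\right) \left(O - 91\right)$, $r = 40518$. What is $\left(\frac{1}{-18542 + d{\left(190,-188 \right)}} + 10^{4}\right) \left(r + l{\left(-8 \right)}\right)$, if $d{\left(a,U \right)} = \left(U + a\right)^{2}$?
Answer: $\frac{10098946205523}{18538} \approx 5.4477 \cdot 10^{8}$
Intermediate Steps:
$l{\left(O \right)} = \left(-133 + O\right) \left(-91 + O\right)$
$\left(\frac{1}{-18542 + d{\left(190,-188 \right)}} + 10^{4}\right) \left(r + l{\left(-8 \right)}\right) = \left(\frac{1}{-18542 + \left(-188 + 190\right)^{2}} + 10^{4}\right) \left(40518 + \left(12103 + \left(-8\right)^{2} - -1792\right)\right) = \left(\frac{1}{-18542 + 2^{2}} + 10000\right) \left(40518 + \left(12103 + 64 + 1792\right)\right) = \left(\frac{1}{-18542 + 4} + 10000\right) \left(40518 + 13959\right) = \left(\frac{1}{-18538} + 10000\right) 54477 = \left(- \frac{1}{18538} + 10000\right) 54477 = \frac{185379999}{18538} \cdot 54477 = \frac{10098946205523}{18538}$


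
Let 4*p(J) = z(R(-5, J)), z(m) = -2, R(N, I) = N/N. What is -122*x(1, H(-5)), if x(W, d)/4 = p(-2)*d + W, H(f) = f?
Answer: -1708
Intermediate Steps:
R(N, I) = 1
p(J) = -½ (p(J) = (¼)*(-2) = -½)
x(W, d) = -2*d + 4*W (x(W, d) = 4*(-d/2 + W) = 4*(W - d/2) = -2*d + 4*W)
-122*x(1, H(-5)) = -122*(-2*(-5) + 4*1) = -122*(10 + 4) = -122*14 = -1708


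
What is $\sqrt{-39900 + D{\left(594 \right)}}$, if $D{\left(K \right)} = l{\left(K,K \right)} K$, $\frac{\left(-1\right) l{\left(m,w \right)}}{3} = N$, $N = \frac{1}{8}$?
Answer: $\frac{i \sqrt{160491}}{2} \approx 200.31 i$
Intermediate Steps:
$N = \frac{1}{8} \approx 0.125$
$l{\left(m,w \right)} = - \frac{3}{8}$ ($l{\left(m,w \right)} = \left(-3\right) \frac{1}{8} = - \frac{3}{8}$)
$D{\left(K \right)} = - \frac{3 K}{8}$
$\sqrt{-39900 + D{\left(594 \right)}} = \sqrt{-39900 - \frac{891}{4}} = \sqrt{- \frac{160491}{4}} = \frac{i \sqrt{160491}}{2}$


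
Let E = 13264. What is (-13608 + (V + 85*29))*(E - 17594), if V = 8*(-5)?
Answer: 48422390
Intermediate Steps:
V = -40
(-13608 + (V + 85*29))*(E - 17594) = (-13608 + (-40 + 85*29))*(13264 - 17594) = (-13608 + (-40 + 2465))*(-4330) = (-13608 + 2425)*(-4330) = -11183*(-4330) = 48422390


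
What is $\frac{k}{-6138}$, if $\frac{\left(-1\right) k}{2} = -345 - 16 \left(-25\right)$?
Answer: $\frac{5}{279} \approx 0.017921$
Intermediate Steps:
$k = -110$ ($k = - 2 \left(-345 - 16 \left(-25\right)\right) = - 2 \left(-345 - -400\right) = - 2 \left(-345 + 400\right) = \left(-2\right) 55 = -110$)
$\frac{k}{-6138} = - \frac{110}{-6138} = \left(-110\right) \left(- \frac{1}{6138}\right) = \frac{5}{279}$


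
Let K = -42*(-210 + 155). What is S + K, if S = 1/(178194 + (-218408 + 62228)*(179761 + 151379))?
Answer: 119466886783859/51717267006 ≈ 2310.0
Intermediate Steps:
S = -1/51717267006 (S = 1/(178194 - 156180*331140) = 1/(178194 - 51717445200) = 1/(-51717267006) = -1/51717267006 ≈ -1.9336e-11)
K = 2310 (K = -42*(-55) = 2310)
S + K = -1/51717267006 + 2310 = 119466886783859/51717267006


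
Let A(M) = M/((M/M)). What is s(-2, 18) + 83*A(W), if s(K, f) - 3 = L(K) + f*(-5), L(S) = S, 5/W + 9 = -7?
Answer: -1839/16 ≈ -114.94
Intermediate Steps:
W = -5/16 (W = 5/(-9 - 7) = 5/(-16) = 5*(-1/16) = -5/16 ≈ -0.31250)
s(K, f) = 3 + K - 5*f (s(K, f) = 3 + (K + f*(-5)) = 3 + (K - 5*f) = 3 + K - 5*f)
A(M) = M (A(M) = M/1 = M*1 = M)
s(-2, 18) + 83*A(W) = (3 - 2 - 5*18) + 83*(-5/16) = (3 - 2 - 90) - 415/16 = -89 - 415/16 = -1839/16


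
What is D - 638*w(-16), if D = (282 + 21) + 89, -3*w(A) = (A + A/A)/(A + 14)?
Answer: 1987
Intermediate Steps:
w(A) = -(1 + A)/(3*(14 + A)) (w(A) = -(A + A/A)/(3*(A + 14)) = -(A + 1)/(3*(14 + A)) = -(1 + A)/(3*(14 + A)))
D = 392 (D = 303 + 89 = 392)
D - 638*w(-16) = 392 - 638*(-1 - 1*(-16))/(3*(14 - 16)) = 392 - 638*(-1 + 16)/(3*(-2)) = 392 - 638*(-1)*15/(3*2) = 392 - 638*(-5/2) = 392 + 1595 = 1987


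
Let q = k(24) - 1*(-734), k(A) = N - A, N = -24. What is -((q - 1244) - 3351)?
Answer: 3909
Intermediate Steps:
k(A) = -24 - A
q = 686 (q = (-24 - 1*24) - 1*(-734) = (-24 - 24) + 734 = -48 + 734 = 686)
-((q - 1244) - 3351) = -((686 - 1244) - 3351) = -(-558 - 3351) = -1*(-3909) = 3909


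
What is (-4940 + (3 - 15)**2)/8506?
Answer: -2398/4253 ≈ -0.56384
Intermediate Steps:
(-4940 + (3 - 15)**2)/8506 = (-4940 + (-12)**2)*(1/8506) = (-4940 + 144)*(1/8506) = -4796*1/8506 = -2398/4253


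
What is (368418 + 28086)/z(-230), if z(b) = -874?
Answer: -198252/437 ≈ -453.67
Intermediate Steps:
(368418 + 28086)/z(-230) = (368418 + 28086)/(-874) = 396504*(-1/874) = -198252/437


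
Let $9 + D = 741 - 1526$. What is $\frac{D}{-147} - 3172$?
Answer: $- \frac{465490}{147} \approx -3166.6$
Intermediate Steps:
$D = -794$ ($D = -9 + \left(741 - 1526\right) = -9 - 785 = -794$)
$\frac{D}{-147} - 3172 = - \frac{794}{-147} - 3172 = \left(-794\right) \left(- \frac{1}{147}\right) - 3172 = \frac{794}{147} - 3172 = - \frac{465490}{147}$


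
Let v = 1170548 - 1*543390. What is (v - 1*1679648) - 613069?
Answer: -1665559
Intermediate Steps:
v = 627158 (v = 1170548 - 543390 = 627158)
(v - 1*1679648) - 613069 = (627158 - 1*1679648) - 613069 = (627158 - 1679648) - 613069 = -1052490 - 613069 = -1665559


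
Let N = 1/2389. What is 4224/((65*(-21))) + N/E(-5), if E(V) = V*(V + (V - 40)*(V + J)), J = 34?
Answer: -4406462629/1423963450 ≈ -3.0945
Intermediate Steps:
E(V) = V*(V + (-40 + V)*(34 + V)) (E(V) = V*(V + (V - 40)*(V + 34)) = V*(V + (-40 + V)*(34 + V)))
N = 1/2389 ≈ 0.00041859
4224/((65*(-21))) + N/E(-5) = 4224/((65*(-21))) + 1/(2389*((-5*(-1360 + (-5)**2 - 5*(-5))))) = 4224/(-1365) + 1/(2389*((-5*(-1360 + 25 + 25)))) = 4224*(-1/1365) + 1/(2389*((-5*(-1310)))) = -1408/455 + (1/2389)/6550 = -1408/455 + (1/2389)*(1/6550) = -1408/455 + 1/15647950 = -4406462629/1423963450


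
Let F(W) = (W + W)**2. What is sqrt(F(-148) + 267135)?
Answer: sqrt(354751) ≈ 595.61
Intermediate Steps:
F(W) = 4*W**2 (F(W) = (2*W)**2 = 4*W**2)
sqrt(F(-148) + 267135) = sqrt(4*(-148)**2 + 267135) = sqrt(4*21904 + 267135) = sqrt(87616 + 267135) = sqrt(354751)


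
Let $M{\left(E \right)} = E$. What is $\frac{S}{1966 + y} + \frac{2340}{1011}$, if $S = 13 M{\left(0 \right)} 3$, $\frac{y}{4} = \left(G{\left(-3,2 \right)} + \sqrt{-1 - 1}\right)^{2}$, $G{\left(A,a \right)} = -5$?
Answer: $\frac{780}{337} \approx 2.3145$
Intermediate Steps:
$y = 4 \left(-5 + i \sqrt{2}\right)^{2}$ ($y = 4 \left(-5 + \sqrt{-1 - 1}\right)^{2} = 4 \left(-5 + \sqrt{-2}\right)^{2} = 4 \left(-5 + i \sqrt{2}\right)^{2} \approx 92.0 - 56.569 i$)
$S = 0$ ($S = 13 \cdot 0 \cdot 3 = 0 \cdot 3 = 0$)
$\frac{S}{1966 + y} + \frac{2340}{1011} = \frac{0}{1966 + \left(92 - 40 i \sqrt{2}\right)} + \frac{2340}{1011} = \frac{0}{2058 - 40 i \sqrt{2}} + 2340 \cdot \frac{1}{1011} = 0 + \frac{780}{337} = \frac{780}{337}$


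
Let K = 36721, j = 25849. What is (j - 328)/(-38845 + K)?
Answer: -8507/708 ≈ -12.016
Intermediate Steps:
(j - 328)/(-38845 + K) = (25849 - 328)/(-38845 + 36721) = 25521/(-2124) = 25521*(-1/2124) = -8507/708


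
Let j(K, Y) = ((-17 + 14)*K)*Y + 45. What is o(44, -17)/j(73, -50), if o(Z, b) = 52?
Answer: 52/10995 ≈ 0.0047294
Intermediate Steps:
j(K, Y) = 45 - 3*K*Y (j(K, Y) = (-3*K)*Y + 45 = -3*K*Y + 45 = 45 - 3*K*Y)
o(44, -17)/j(73, -50) = 52/(45 - 3*73*(-50)) = 52/(45 + 10950) = 52/10995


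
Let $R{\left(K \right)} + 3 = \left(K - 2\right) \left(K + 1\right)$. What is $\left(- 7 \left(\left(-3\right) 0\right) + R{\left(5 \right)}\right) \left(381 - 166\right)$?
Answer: $3225$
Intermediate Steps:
$R{\left(K \right)} = -3 + \left(1 + K\right) \left(-2 + K\right)$ ($R{\left(K \right)} = -3 + \left(K - 2\right) \left(K + 1\right) = -3 + \left(-2 + K\right) \left(1 + K\right) = -3 + \left(1 + K\right) \left(-2 + K\right)$)
$\left(- 7 \left(\left(-3\right) 0\right) + R{\left(5 \right)}\right) \left(381 - 166\right) = \left(- 7 \left(\left(-3\right) 0\right) - \left(10 - 25\right)\right) \left(381 - 166\right) = \left(\left(-7\right) 0 - -15\right) 215 = \left(0 + 15\right) 215 = 15 \cdot 215 = 3225$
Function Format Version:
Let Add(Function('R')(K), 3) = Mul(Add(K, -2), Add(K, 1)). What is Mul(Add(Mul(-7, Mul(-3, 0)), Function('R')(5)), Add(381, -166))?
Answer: 3225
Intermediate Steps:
Function('R')(K) = Add(-3, Mul(Add(1, K), Add(-2, K))) (Function('R')(K) = Add(-3, Mul(Add(K, -2), Add(K, 1))) = Add(-3, Mul(Add(-2, K), Add(1, K))) = Add(-3, Mul(Add(1, K), Add(-2, K))))
Mul(Add(Mul(-7, Mul(-3, 0)), Function('R')(5)), Add(381, -166)) = Mul(Add(Mul(-7, Mul(-3, 0)), Add(-5, Pow(5, 2), Mul(-1, 5))), Add(381, -166)) = Mul(Add(Mul(-7, 0), Add(-5, 25, -5)), 215) = Mul(Add(0, 15), 215) = Mul(15, 215) = 3225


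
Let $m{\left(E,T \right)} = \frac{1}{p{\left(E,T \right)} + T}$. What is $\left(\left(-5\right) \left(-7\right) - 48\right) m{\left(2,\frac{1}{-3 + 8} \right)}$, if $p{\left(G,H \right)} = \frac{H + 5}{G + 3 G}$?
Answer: $- \frac{260}{17} \approx -15.294$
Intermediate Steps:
$p{\left(G,H \right)} = \frac{5 + H}{4 G}$
$m{\left(E,T \right)} = \frac{1}{T + \frac{5 + T}{4 E}}$ ($m{\left(E,T \right)} = \frac{1}{\frac{5 + T}{4 E} + T} = \frac{1}{T + \frac{5 + T}{4 E}}$)
$\left(\left(-5\right) \left(-7\right) - 48\right) m{\left(2,\frac{1}{-3 + 8} \right)} = \left(\left(-5\right) \left(-7\right) - 48\right) 4 \cdot 2 \frac{1}{5 + \frac{1}{-3 + 8} + 4 \cdot 2 \frac{1}{-3 + 8}} = \left(35 - 48\right) 4 \cdot 2 \frac{1}{5 + \frac{1}{5} + 4 \cdot 2 \cdot \frac{1}{5}} = - 13 \cdot 4 \cdot 2 \frac{1}{5 + \frac{1}{5} + 4 \cdot 2 \cdot \frac{1}{5}} = - 13 \cdot 4 \cdot 2 \frac{1}{5 + \frac{1}{5} + \frac{8}{5}} = - 13 \cdot 4 \cdot 2 \frac{1}{\frac{34}{5}} = - 13 \cdot 4 \cdot 2 \cdot \frac{5}{34} = \left(-13\right) \frac{20}{17} = - \frac{260}{17}$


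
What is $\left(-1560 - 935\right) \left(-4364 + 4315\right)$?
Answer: $122255$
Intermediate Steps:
$\left(-1560 - 935\right) \left(-4364 + 4315\right) = \left(-2495\right) \left(-49\right) = 122255$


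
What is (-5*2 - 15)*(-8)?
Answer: 200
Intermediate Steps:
(-5*2 - 15)*(-8) = (-10 - 15)*(-8) = -25*(-8) = 200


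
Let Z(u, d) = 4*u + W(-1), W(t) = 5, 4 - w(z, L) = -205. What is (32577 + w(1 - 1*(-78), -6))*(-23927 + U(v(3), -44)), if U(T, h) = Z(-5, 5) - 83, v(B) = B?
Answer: -787683650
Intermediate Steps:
w(z, L) = 209 (w(z, L) = 4 - 1*(-205) = 4 + 205 = 209)
Z(u, d) = 5 + 4*u (Z(u, d) = 4*u + 5 = 5 + 4*u)
U(T, h) = -98 (U(T, h) = (5 + 4*(-5)) - 83 = (5 - 20) - 83 = -15 - 83 = -98)
(32577 + w(1 - 1*(-78), -6))*(-23927 + U(v(3), -44)) = (32577 + 209)*(-23927 - 98) = 32786*(-24025) = -787683650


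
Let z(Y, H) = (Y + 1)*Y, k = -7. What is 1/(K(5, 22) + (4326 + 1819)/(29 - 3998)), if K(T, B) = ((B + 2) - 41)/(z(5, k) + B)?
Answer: -206388/387013 ≈ -0.53328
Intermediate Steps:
z(Y, H) = Y*(1 + Y) (z(Y, H) = (1 + Y)*Y = Y*(1 + Y))
K(T, B) = (-39 + B)/(30 + B) (K(T, B) = ((B + 2) - 41)/(5*(1 + 5) + B) = ((2 + B) - 41)/(5*6 + B) = (-39 + B)/(30 + B))
1/(K(5, 22) + (4326 + 1819)/(29 - 3998)) = 1/((-39 + 22)/(30 + 22) + (4326 + 1819)/(29 - 3998)) = 1/(-17/52 + 6145/(-3969)) = 1/((1/52)*(-17) + 6145*(-1/3969)) = 1/(-17/52 - 6145/3969) = 1/(-387013/206388) = -206388/387013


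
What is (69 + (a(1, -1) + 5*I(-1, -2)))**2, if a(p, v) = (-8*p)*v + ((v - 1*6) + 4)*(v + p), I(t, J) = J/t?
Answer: 7569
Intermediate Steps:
a(p, v) = (-2 + v)*(p + v) - 8*p*v (a(p, v) = -8*p*v + ((v - 6) + 4)*(p + v) = -8*p*v + ((-6 + v) + 4)*(p + v) = -8*p*v + (-2 + v)*(p + v) = (-2 + v)*(p + v) - 8*p*v)
(69 + (a(1, -1) + 5*I(-1, -2)))**2 = (69 + (((-1)**2 - 2*1 - 2*(-1) - 7*1*(-1)) + 5*(-2/(-1))))**2 = (69 + ((1 - 2 + 2 + 7) + 5*(-2*(-1))))**2 = (69 + (8 + 5*2))**2 = (69 + (8 + 10))**2 = (69 + 18)**2 = 87**2 = 7569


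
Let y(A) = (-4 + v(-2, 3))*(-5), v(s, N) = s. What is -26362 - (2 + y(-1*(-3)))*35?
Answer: -27482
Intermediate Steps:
y(A) = 30 (y(A) = (-4 - 2)*(-5) = -6*(-5) = 30)
-26362 - (2 + y(-1*(-3)))*35 = -26362 - (2 + 30)*35 = -26362 - 32*35 = -26362 - 1*1120 = -26362 - 1120 = -27482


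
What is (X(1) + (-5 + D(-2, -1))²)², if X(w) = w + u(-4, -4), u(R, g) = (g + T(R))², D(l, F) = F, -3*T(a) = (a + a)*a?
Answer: 5148361/81 ≈ 63560.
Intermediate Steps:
T(a) = -2*a²/3 (T(a) = -(a + a)*a/3 = -2*a*a/3 = -2*a²/3)
u(R, g) = (g - 2*R²/3)²
X(w) = 1936/9 + w (X(w) = w + (-3*(-4) + 2*(-4)²)²/9 = w + (12 + 2*16)²/9 = w + (12 + 32)²/9 = w + (⅑)*44² = w + (⅑)*1936 = w + 1936/9 = 1936/9 + w)
(X(1) + (-5 + D(-2, -1))²)² = ((1936/9 + 1) + (-5 - 1)²)² = (1945/9 + (-6)²)² = (1945/9 + 36)² = (2269/9)² = 5148361/81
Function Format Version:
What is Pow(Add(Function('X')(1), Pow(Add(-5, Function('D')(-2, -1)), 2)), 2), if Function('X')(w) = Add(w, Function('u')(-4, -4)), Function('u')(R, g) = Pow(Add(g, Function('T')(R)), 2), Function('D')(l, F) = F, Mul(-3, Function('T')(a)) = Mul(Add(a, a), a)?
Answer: Rational(5148361, 81) ≈ 63560.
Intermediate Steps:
Function('T')(a) = Mul(Rational(-2, 3), Pow(a, 2)) (Function('T')(a) = Mul(Rational(-1, 3), Mul(Add(a, a), a)) = Mul(Rational(-1, 3), Mul(Mul(2, a), a)) = Mul(Rational(-1, 3), Mul(2, Pow(a, 2))) = Mul(Rational(-2, 3), Pow(a, 2)))
Function('u')(R, g) = Pow(Add(g, Mul(Rational(-2, 3), Pow(R, 2))), 2)
Function('X')(w) = Add(Rational(1936, 9), w) (Function('X')(w) = Add(w, Mul(Rational(1, 9), Pow(Add(Mul(-3, -4), Mul(2, Pow(-4, 2))), 2))) = Add(w, Mul(Rational(1, 9), Pow(Add(12, Mul(2, 16)), 2))) = Add(w, Mul(Rational(1, 9), Pow(Add(12, 32), 2))) = Add(w, Mul(Rational(1, 9), Pow(44, 2))) = Add(w, Mul(Rational(1, 9), 1936)) = Add(w, Rational(1936, 9)) = Add(Rational(1936, 9), w))
Pow(Add(Function('X')(1), Pow(Add(-5, Function('D')(-2, -1)), 2)), 2) = Pow(Add(Add(Rational(1936, 9), 1), Pow(Add(-5, -1), 2)), 2) = Pow(Add(Rational(1945, 9), Pow(-6, 2)), 2) = Pow(Add(Rational(1945, 9), 36), 2) = Pow(Rational(2269, 9), 2) = Rational(5148361, 81)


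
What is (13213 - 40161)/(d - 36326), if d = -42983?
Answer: 26948/79309 ≈ 0.33979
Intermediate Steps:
(13213 - 40161)/(d - 36326) = (13213 - 40161)/(-42983 - 36326) = -26948/(-79309) = -26948*(-1/79309) = 26948/79309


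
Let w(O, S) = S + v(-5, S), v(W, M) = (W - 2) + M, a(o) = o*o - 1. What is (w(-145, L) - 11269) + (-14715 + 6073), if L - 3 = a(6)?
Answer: -19842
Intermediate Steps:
a(o) = -1 + o**2 (a(o) = o**2 - 1 = -1 + o**2)
v(W, M) = -2 + M + W (v(W, M) = (-2 + W) + M = -2 + M + W)
L = 38 (L = 3 + (-1 + 6**2) = 3 + (-1 + 36) = 3 + 35 = 38)
w(O, S) = -7 + 2*S (w(O, S) = S + (-2 + S - 5) = S + (-7 + S) = -7 + 2*S)
(w(-145, L) - 11269) + (-14715 + 6073) = ((-7 + 2*38) - 11269) + (-14715 + 6073) = ((-7 + 76) - 11269) - 8642 = (69 - 11269) - 8642 = -11200 - 8642 = -19842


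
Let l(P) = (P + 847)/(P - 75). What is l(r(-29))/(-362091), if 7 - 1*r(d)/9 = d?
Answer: -1171/90160659 ≈ -1.2988e-5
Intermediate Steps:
r(d) = 63 - 9*d
l(P) = (847 + P)/(-75 + P)
l(r(-29))/(-362091) = ((847 + (63 - 9*(-29)))/(-75 + (63 - 9*(-29))))/(-362091) = ((847 + (63 + 261))/(-75 + (63 + 261)))*(-1/362091) = ((847 + 324)/(-75 + 324))*(-1/362091) = (1171/249)*(-1/362091) = -1171/90160659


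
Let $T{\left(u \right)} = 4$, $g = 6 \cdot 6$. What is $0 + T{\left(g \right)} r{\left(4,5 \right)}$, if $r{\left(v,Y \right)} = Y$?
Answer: $20$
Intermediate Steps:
$g = 36$
$0 + T{\left(g \right)} r{\left(4,5 \right)} = 0 + 4 \cdot 5 = 0 + 20 = 20$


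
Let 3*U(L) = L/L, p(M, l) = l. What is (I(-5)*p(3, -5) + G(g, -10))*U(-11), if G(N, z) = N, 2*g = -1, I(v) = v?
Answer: 49/6 ≈ 8.1667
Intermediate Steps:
g = -½ (g = (½)*(-1) = -½ ≈ -0.50000)
U(L) = ⅓ (U(L) = (L/L)/3 = (⅓)*1 = ⅓)
(I(-5)*p(3, -5) + G(g, -10))*U(-11) = (-5*(-5) - ½)*(⅓) = (25 - ½)*(⅓) = (49/2)*(⅓) = 49/6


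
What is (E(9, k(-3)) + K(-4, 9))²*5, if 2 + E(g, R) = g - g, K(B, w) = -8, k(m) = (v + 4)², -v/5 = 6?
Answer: 500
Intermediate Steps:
v = -30 (v = -5*6 = -30)
k(m) = 676 (k(m) = (-30 + 4)² = (-26)² = 676)
E(g, R) = -2 (E(g, R) = -2 + (g - g) = -2 + 0 = -2)
(E(9, k(-3)) + K(-4, 9))²*5 = (-2 - 8)²*5 = (-10)²*5 = 100*5 = 500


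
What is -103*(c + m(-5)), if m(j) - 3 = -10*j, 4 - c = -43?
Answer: -10300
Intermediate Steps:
c = 47 (c = 4 - 1*(-43) = 4 + 43 = 47)
m(j) = 3 - 10*j
-103*(c + m(-5)) = -103*(47 + (3 - 10*(-5))) = -103*(47 + (3 + 50)) = -103*(47 + 53) = -103*100 = -10300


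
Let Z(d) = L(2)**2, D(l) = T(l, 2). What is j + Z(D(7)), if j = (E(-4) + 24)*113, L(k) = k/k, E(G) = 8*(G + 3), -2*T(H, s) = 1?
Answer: 1809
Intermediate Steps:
T(H, s) = -1/2 (T(H, s) = -1/2*1 = -1/2)
E(G) = 24 + 8*G (E(G) = 8*(3 + G) = 24 + 8*G)
D(l) = -1/2
L(k) = 1
Z(d) = 1 (Z(d) = 1**2 = 1)
j = 1808 (j = ((24 + 8*(-4)) + 24)*113 = ((24 - 32) + 24)*113 = (-8 + 24)*113 = 16*113 = 1808)
j + Z(D(7)) = 1808 + 1 = 1809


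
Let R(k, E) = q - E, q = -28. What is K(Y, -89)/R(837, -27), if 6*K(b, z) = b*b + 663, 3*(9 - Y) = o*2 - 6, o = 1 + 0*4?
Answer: -3464/27 ≈ -128.30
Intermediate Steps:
o = 1 (o = 1 + 0 = 1)
R(k, E) = -28 - E
Y = 31/3 (Y = 9 - (1*2 - 6)/3 = 9 - (2 - 6)/3 = 9 - 1/3*(-4) = 9 + 4/3 = 31/3 ≈ 10.333)
K(b, z) = 221/2 + b**2/6 (K(b, z) = (b*b + 663)/6 = (b**2 + 663)/6 = (663 + b**2)/6 = 221/2 + b**2/6)
K(Y, -89)/R(837, -27) = (221/2 + (31/3)**2/6)/(-28 - 1*(-27)) = (221/2 + (1/6)*(961/9))/(-28 + 27) = (221/2 + 961/54)/(-1) = (3464/27)*(-1) = -3464/27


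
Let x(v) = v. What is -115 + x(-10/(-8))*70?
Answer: -55/2 ≈ -27.500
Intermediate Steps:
-115 + x(-10/(-8))*70 = -115 - 10/(-8)*70 = -115 - 10*(-⅛)*70 = -115 + (5/4)*70 = -115 + 175/2 = -55/2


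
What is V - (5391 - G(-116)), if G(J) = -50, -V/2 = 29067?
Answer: -63575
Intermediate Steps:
V = -58134 (V = -2*29067 = -58134)
V - (5391 - G(-116)) = -58134 - (5391 - 1*(-50)) = -58134 - (5391 + 50) = -58134 - 1*5441 = -58134 - 5441 = -63575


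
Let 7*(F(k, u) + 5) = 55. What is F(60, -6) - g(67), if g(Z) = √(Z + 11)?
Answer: 20/7 - √78 ≈ -5.9746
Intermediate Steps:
g(Z) = √(11 + Z)
F(k, u) = 20/7 (F(k, u) = -5 + (⅐)*55 = -5 + 55/7 = 20/7)
F(60, -6) - g(67) = 20/7 - √(11 + 67) = 20/7 - √78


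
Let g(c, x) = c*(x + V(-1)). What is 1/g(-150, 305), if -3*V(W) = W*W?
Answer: -1/45700 ≈ -2.1882e-5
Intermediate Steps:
V(W) = -W**2/3 (V(W) = -W*W/3 = -W**2/3)
g(c, x) = c*(-1/3 + x) (g(c, x) = c*(x - 1/3*(-1)**2) = c*(x - 1/3*1) = c*(x - 1/3) = c*(-1/3 + x))
1/g(-150, 305) = 1/(-150*(-1/3 + 305)) = 1/(-150*914/3) = 1/(-45700) = -1/45700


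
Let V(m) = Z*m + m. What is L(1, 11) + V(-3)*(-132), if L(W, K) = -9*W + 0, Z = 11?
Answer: 4743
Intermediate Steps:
V(m) = 12*m (V(m) = 11*m + m = 12*m)
L(W, K) = -9*W
L(1, 11) + V(-3)*(-132) = -9*1 + (12*(-3))*(-132) = -9 - 36*(-132) = -9 + 4752 = 4743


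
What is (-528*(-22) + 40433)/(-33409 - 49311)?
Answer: -52049/82720 ≈ -0.62922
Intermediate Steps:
(-528*(-22) + 40433)/(-33409 - 49311) = (11616 + 40433)/(-82720) = 52049*(-1/82720) = -52049/82720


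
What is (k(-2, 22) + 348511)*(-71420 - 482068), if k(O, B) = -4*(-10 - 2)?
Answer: -192923223792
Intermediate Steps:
k(O, B) = 48 (k(O, B) = -4*(-12) = 48)
(k(-2, 22) + 348511)*(-71420 - 482068) = (48 + 348511)*(-71420 - 482068) = 348559*(-553488) = -192923223792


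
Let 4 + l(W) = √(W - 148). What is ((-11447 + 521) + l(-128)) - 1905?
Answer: -12835 + 2*I*√69 ≈ -12835.0 + 16.613*I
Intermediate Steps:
l(W) = -4 + √(-148 + W) (l(W) = -4 + √(W - 148) = -4 + √(-148 + W))
((-11447 + 521) + l(-128)) - 1905 = ((-11447 + 521) + (-4 + √(-148 - 128))) - 1905 = (-10926 + (-4 + √(-276))) - 1905 = (-10926 + (-4 + 2*I*√69)) - 1905 = (-10930 + 2*I*√69) - 1905 = -12835 + 2*I*√69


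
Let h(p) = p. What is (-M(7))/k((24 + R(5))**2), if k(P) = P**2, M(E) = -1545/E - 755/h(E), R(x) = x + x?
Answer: 575/2338588 ≈ 0.00024587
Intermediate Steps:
R(x) = 2*x
M(E) = -2300/E (M(E) = -1545/E - 755/E = -2300/E)
(-M(7))/k((24 + R(5))**2) = (-(-2300)/7)/(((24 + 2*5)**2)**2) = (-(-2300)/7)/(((24 + 10)**2)**2) = (-1*(-2300/7))/((34**2)**2) = 2300/(7*(1156**2)) = (2300/7)/1336336 = (2300/7)*(1/1336336) = 575/2338588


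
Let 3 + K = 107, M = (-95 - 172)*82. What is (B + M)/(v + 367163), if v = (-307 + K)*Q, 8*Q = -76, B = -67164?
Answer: -59372/246061 ≈ -0.24129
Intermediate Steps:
M = -21894 (M = -267*82 = -21894)
Q = -19/2 (Q = (⅛)*(-76) = -19/2 ≈ -9.5000)
K = 104 (K = -3 + 107 = 104)
v = 3857/2 (v = (-307 + 104)*(-19/2) = -203*(-19/2) = 3857/2 ≈ 1928.5)
(B + M)/(v + 367163) = (-67164 - 21894)/(3857/2 + 367163) = -89058/738183/2 = -89058*2/738183 = -59372/246061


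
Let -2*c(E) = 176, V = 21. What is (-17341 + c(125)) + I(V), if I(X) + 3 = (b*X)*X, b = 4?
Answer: -15668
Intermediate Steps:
c(E) = -88 (c(E) = -1/2*176 = -88)
I(X) = -3 + 4*X**2 (I(X) = -3 + (4*X)*X = -3 + 4*X**2)
(-17341 + c(125)) + I(V) = (-17341 - 88) + (-3 + 4*21**2) = -17429 + (-3 + 4*441) = -17429 + (-3 + 1764) = -17429 + 1761 = -15668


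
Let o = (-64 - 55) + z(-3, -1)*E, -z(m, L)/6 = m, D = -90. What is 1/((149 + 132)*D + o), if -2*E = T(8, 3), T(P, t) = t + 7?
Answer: -1/25499 ≈ -3.9217e-5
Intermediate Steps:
z(m, L) = -6*m
T(P, t) = 7 + t
E = -5 (E = -(7 + 3)/2 = -1/2*10 = -5)
o = -209 (o = (-64 - 55) - 6*(-3)*(-5) = -119 + 18*(-5) = -119 - 90 = -209)
1/((149 + 132)*D + o) = 1/((149 + 132)*(-90) - 209) = 1/(281*(-90) - 209) = 1/(-25290 - 209) = 1/(-25499) = -1/25499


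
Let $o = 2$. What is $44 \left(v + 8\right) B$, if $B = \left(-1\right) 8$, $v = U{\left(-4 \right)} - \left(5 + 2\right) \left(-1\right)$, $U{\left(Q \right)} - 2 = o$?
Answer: $-6688$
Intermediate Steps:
$U{\left(Q \right)} = 4$ ($U{\left(Q \right)} = 2 + 2 = 4$)
$v = 11$ ($v = 4 - \left(5 + 2\right) \left(-1\right) = 4 - 7 \left(-1\right) = 4 - -7 = 4 + 7 = 11$)
$B = -8$
$44 \left(v + 8\right) B = 44 \left(11 + 8\right) \left(-8\right) = 44 \cdot 19 \left(-8\right) = 836 \left(-8\right) = -6688$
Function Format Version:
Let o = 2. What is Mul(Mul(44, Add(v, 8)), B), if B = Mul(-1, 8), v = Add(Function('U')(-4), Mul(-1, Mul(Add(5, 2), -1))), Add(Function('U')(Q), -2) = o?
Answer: -6688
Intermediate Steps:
Function('U')(Q) = 4 (Function('U')(Q) = Add(2, 2) = 4)
v = 11 (v = Add(4, Mul(-1, Mul(Add(5, 2), -1))) = Add(4, Mul(-1, Mul(7, -1))) = Add(4, Mul(-1, -7)) = Add(4, 7) = 11)
B = -8
Mul(Mul(44, Add(v, 8)), B) = Mul(Mul(44, Add(11, 8)), -8) = Mul(Mul(44, 19), -8) = Mul(836, -8) = -6688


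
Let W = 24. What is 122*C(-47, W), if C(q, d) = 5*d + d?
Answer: 17568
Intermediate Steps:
C(q, d) = 6*d
122*C(-47, W) = 122*(6*24) = 122*144 = 17568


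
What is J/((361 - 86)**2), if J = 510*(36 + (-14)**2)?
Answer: 23664/15125 ≈ 1.5646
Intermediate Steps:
J = 118320 (J = 510*(36 + 196) = 510*232 = 118320)
J/((361 - 86)**2) = 118320/((361 - 86)**2) = 118320/(275**2) = 118320/75625 = 118320*(1/75625) = 23664/15125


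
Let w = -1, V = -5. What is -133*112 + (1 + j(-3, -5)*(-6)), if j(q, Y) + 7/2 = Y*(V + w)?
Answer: -15054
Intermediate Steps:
j(q, Y) = -7/2 - 6*Y (j(q, Y) = -7/2 + Y*(-5 - 1) = -7/2 + Y*(-6) = -7/2 - 6*Y)
-133*112 + (1 + j(-3, -5)*(-6)) = -133*112 + (1 + (-7/2 - 6*(-5))*(-6)) = -14896 + (1 + (-7/2 + 30)*(-6)) = -14896 + (1 + (53/2)*(-6)) = -14896 + (1 - 159) = -14896 - 158 = -15054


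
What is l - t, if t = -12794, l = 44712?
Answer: 57506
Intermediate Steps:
l - t = 44712 - 1*(-12794) = 44712 + 12794 = 57506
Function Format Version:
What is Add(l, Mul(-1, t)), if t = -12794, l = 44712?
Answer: 57506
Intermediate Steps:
Add(l, Mul(-1, t)) = Add(44712, Mul(-1, -12794)) = Add(44712, 12794) = 57506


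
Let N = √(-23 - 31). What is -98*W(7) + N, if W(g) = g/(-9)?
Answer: 686/9 + 3*I*√6 ≈ 76.222 + 7.3485*I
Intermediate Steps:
W(g) = -g/9 (W(g) = g*(-⅑) = -g/9)
N = 3*I*√6 (N = √(-54) = 3*I*√6 ≈ 7.3485*I)
-98*W(7) + N = -(-98)*7/9 + 3*I*√6 = -98*(-7/9) + 3*I*√6 = 686/9 + 3*I*√6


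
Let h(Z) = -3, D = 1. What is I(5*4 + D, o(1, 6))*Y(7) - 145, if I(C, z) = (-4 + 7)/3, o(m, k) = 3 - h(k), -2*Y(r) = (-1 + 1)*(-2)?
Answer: -145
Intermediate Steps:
Y(r) = 0 (Y(r) = -(-1 + 1)*(-2)/2 = -0*(-2) = -½*0 = 0)
o(m, k) = 6 (o(m, k) = 3 - 1*(-3) = 3 + 3 = 6)
I(C, z) = 1 (I(C, z) = 3*(⅓) = 1)
I(5*4 + D, o(1, 6))*Y(7) - 145 = 1*0 - 145 = 0 - 145 = -145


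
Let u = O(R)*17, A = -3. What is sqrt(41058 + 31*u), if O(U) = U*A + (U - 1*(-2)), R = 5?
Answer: 13*sqrt(218) ≈ 191.94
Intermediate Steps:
O(U) = 2 - 2*U (O(U) = U*(-3) + (U - 1*(-2)) = -3*U + (U + 2) = -3*U + (2 + U) = 2 - 2*U)
u = -136 (u = (2 - 2*5)*17 = (2 - 10)*17 = -8*17 = -136)
sqrt(41058 + 31*u) = sqrt(41058 + 31*(-136)) = sqrt(41058 - 4216) = sqrt(36842) = 13*sqrt(218)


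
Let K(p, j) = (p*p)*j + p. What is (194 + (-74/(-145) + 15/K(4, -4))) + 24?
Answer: 126591/580 ≈ 218.26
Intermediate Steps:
K(p, j) = p + j*p² (K(p, j) = p²*j + p = j*p² + p = p + j*p²)
(194 + (-74/(-145) + 15/K(4, -4))) + 24 = (194 + (-74/(-145) + 15/((4*(1 - 4*4))))) + 24 = (194 + (-74*(-1/145) + 15/((4*(1 - 16))))) + 24 = (194 + (74/145 + 15/((4*(-15))))) + 24 = (194 + (74/145 + 15/(-60))) + 24 = (194 + (74/145 + 15*(-1/60))) + 24 = (194 + (74/145 - ¼)) + 24 = (194 + 151/580) + 24 = 112671/580 + 24 = 126591/580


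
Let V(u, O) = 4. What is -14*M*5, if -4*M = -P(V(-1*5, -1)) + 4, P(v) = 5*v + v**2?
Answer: -560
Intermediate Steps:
P(v) = v**2 + 5*v
M = 8 (M = -(-4*(5 + 4) + 4)/4 = -(-4*9 + 4)/4 = -(-1*36 + 4)/4 = -(-36 + 4)/4 = -1/4*(-32) = 8)
-14*M*5 = -14*8*5 = -112*5 = -560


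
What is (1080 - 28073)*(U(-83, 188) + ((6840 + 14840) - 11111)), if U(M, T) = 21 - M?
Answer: -288096289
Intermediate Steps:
(1080 - 28073)*(U(-83, 188) + ((6840 + 14840) - 11111)) = (1080 - 28073)*((21 - 1*(-83)) + ((6840 + 14840) - 11111)) = -26993*((21 + 83) + (21680 - 11111)) = -26993*(104 + 10569) = -26993*10673 = -288096289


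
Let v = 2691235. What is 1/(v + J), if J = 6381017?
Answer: 1/9072252 ≈ 1.1023e-7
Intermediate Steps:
1/(v + J) = 1/(2691235 + 6381017) = 1/9072252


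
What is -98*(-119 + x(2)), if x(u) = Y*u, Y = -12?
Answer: 14014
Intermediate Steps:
x(u) = -12*u
-98*(-119 + x(2)) = -98*(-119 - 12*2) = -98*(-119 - 24) = -98*(-143) = 14014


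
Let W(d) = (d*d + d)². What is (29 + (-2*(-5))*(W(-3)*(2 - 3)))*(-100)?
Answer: 33100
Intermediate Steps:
W(d) = (d + d²)² (W(d) = (d² + d)² = (d + d²)²)
(29 + (-2*(-5))*(W(-3)*(2 - 3)))*(-100) = (29 + (-2*(-5))*(((-3)²*(1 - 3)²)*(2 - 3)))*(-100) = (29 + 10*((9*(-2)²)*(-1)))*(-100) = (29 + 10*((9*4)*(-1)))*(-100) = (29 + 10*(36*(-1)))*(-100) = (29 + 10*(-36))*(-100) = (29 - 360)*(-100) = -331*(-100) = 33100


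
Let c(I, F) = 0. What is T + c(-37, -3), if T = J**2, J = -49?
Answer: 2401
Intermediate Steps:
T = 2401 (T = (-49)**2 = 2401)
T + c(-37, -3) = 2401 + 0 = 2401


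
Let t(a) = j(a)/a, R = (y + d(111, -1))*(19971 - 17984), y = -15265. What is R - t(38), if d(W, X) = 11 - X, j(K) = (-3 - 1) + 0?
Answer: -575846507/19 ≈ -3.0308e+7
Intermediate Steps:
j(K) = -4 (j(K) = -4 + 0 = -4)
R = -30307711 (R = (-15265 + (11 - 1*(-1)))*(19971 - 17984) = (-15265 + (11 + 1))*1987 = (-15265 + 12)*1987 = -15253*1987 = -30307711)
t(a) = -4/a
R - t(38) = -30307711 - (-4)/38 = -30307711 - 1*(-2/19) = -30307711 + 2/19 = -575846507/19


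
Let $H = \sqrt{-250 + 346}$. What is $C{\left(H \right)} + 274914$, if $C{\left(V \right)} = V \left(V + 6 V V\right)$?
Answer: $275010 + 2304 \sqrt{6} \approx 2.8065 \cdot 10^{5}$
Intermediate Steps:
$H = 4 \sqrt{6}$ ($H = \sqrt{96} = 4 \sqrt{6} \approx 9.798$)
$C{\left(V \right)} = V \left(V + 6 V^{2}\right)$
$C{\left(H \right)} + 274914 = \left(4 \sqrt{6}\right)^{2} \left(1 + 6 \cdot 4 \sqrt{6}\right) + 274914 = 96 \left(1 + 24 \sqrt{6}\right) + 274914 = \left(96 + 2304 \sqrt{6}\right) + 274914 = 275010 + 2304 \sqrt{6}$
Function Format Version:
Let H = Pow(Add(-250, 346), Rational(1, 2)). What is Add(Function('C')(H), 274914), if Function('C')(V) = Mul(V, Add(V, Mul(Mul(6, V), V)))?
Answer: Add(275010, Mul(2304, Pow(6, Rational(1, 2)))) ≈ 2.8065e+5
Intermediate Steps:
H = Mul(4, Pow(6, Rational(1, 2))) (H = Pow(96, Rational(1, 2)) = Mul(4, Pow(6, Rational(1, 2))) ≈ 9.7980)
Function('C')(V) = Mul(V, Add(V, Mul(6, Pow(V, 2))))
Add(Function('C')(H), 274914) = Add(Mul(Pow(Mul(4, Pow(6, Rational(1, 2))), 2), Add(1, Mul(6, Mul(4, Pow(6, Rational(1, 2)))))), 274914) = Add(Mul(96, Add(1, Mul(24, Pow(6, Rational(1, 2))))), 274914) = Add(Add(96, Mul(2304, Pow(6, Rational(1, 2)))), 274914) = Add(275010, Mul(2304, Pow(6, Rational(1, 2))))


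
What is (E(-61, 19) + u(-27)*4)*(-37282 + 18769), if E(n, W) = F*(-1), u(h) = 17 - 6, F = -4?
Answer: -888624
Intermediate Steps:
u(h) = 11
E(n, W) = 4 (E(n, W) = -4*(-1) = 4)
(E(-61, 19) + u(-27)*4)*(-37282 + 18769) = (4 + 11*4)*(-37282 + 18769) = (4 + 44)*(-18513) = 48*(-18513) = -888624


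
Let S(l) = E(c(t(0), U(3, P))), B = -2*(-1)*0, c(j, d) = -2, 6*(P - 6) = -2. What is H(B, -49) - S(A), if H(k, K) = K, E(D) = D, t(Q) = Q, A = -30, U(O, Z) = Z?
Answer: -47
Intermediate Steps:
P = 17/3 (P = 6 + (⅙)*(-2) = 6 - ⅓ = 17/3 ≈ 5.6667)
B = 0 (B = 2*0 = 0)
S(l) = -2
H(B, -49) - S(A) = -49 - 1*(-2) = -49 + 2 = -47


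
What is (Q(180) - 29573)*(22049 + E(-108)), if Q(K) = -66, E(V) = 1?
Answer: -653539950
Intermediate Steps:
(Q(180) - 29573)*(22049 + E(-108)) = (-66 - 29573)*(22049 + 1) = -29639*22050 = -653539950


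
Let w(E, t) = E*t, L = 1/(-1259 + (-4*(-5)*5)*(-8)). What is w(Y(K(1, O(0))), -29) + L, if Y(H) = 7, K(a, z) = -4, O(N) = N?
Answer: -417978/2059 ≈ -203.00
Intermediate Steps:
L = -1/2059 (L = 1/(-1259 + (20*5)*(-8)) = 1/(-1259 + 100*(-8)) = 1/(-1259 - 800) = 1/(-2059) = -1/2059 ≈ -0.00048567)
w(Y(K(1, O(0))), -29) + L = 7*(-29) - 1/2059 = -203 - 1/2059 = -417978/2059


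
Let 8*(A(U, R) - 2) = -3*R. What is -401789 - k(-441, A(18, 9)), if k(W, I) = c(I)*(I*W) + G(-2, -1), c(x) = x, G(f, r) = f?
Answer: -25661007/64 ≈ -4.0095e+5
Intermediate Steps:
A(U, R) = 2 - 3*R/8 (A(U, R) = 2 + (-3*R)/8 = 2 - 3*R/8)
k(W, I) = -2 + W*I² (k(W, I) = I*(I*W) - 2 = W*I² - 2 = -2 + W*I²)
-401789 - k(-441, A(18, 9)) = -401789 - (-2 - 441*(2 - 3/8*9)²) = -401789 - (-2 - 441*(2 - 27/8)²) = -401789 - (-2 - 441*(-11/8)²) = -401789 - (-2 - 441*121/64) = -401789 - (-2 - 53361/64) = -401789 - 1*(-53489/64) = -401789 + 53489/64 = -25661007/64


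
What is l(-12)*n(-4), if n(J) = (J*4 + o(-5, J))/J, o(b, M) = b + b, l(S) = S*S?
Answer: 936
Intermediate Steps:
l(S) = S²
o(b, M) = 2*b
n(J) = (-10 + 4*J)/J (n(J) = (J*4 + 2*(-5))/J = (4*J - 10)/J = (-10 + 4*J)/J)
l(-12)*n(-4) = (-12)²*(4 - 10/(-4)) = 144*(4 - 10*(-¼)) = 144*(4 + 5/2) = 144*(13/2) = 936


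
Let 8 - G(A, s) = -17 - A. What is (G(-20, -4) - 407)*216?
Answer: -86832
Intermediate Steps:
G(A, s) = 25 + A (G(A, s) = 8 - (-17 - A) = 8 + (17 + A) = 25 + A)
(G(-20, -4) - 407)*216 = ((25 - 20) - 407)*216 = (5 - 407)*216 = -402*216 = -86832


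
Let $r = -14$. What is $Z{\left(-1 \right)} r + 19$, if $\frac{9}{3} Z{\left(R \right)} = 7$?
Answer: $- \frac{41}{3} \approx -13.667$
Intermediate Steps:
$Z{\left(R \right)} = \frac{7}{3}$ ($Z{\left(R \right)} = \frac{1}{3} \cdot 7 = \frac{7}{3}$)
$Z{\left(-1 \right)} r + 19 = \frac{7}{3} \left(-14\right) + 19 = - \frac{98}{3} + 19 = - \frac{41}{3}$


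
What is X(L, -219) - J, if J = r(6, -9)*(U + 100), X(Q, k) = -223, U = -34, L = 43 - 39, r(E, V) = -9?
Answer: 371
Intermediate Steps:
L = 4
J = -594 (J = -9*(-34 + 100) = -9*66 = -594)
X(L, -219) - J = -223 - 1*(-594) = -223 + 594 = 371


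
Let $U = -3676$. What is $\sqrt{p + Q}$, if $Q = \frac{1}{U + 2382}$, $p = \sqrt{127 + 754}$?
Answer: $\frac{\sqrt{-1294 + 1674436 \sqrt{881}}}{1294} \approx 5.448$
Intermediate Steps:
$p = \sqrt{881} \approx 29.682$
$Q = - \frac{1}{1294}$ ($Q = \frac{1}{-3676 + 2382} = \frac{1}{-1294} = - \frac{1}{1294} \approx -0.0007728$)
$\sqrt{p + Q} = \sqrt{\sqrt{881} - \frac{1}{1294}} = \sqrt{- \frac{1}{1294} + \sqrt{881}}$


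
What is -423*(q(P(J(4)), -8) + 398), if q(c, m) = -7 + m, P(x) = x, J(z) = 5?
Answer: -162009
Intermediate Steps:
-423*(q(P(J(4)), -8) + 398) = -423*((-7 - 8) + 398) = -423*(-15 + 398) = -423*383 = -162009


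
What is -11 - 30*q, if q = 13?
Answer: -401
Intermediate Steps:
-11 - 30*q = -11 - 30*13 = -11 - 390 = -401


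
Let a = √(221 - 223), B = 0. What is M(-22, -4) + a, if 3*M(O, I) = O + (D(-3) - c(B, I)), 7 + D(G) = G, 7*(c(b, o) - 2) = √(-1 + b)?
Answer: -34/3 - I/21 + I*√2 ≈ -11.333 + 1.3666*I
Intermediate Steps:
c(b, o) = 2 + √(-1 + b)/7
D(G) = -7 + G
a = I*√2 (a = √(-2) = I*√2 ≈ 1.4142*I)
M(O, I) = -4 - I/21 + O/3 (M(O, I) = (O + ((-7 - 3) - (2 + √(-1 + 0)/7)))/3 = (O + (-10 - (2 + √(-1)/7)))/3 = (O + (-10 - (2 + I/7)))/3 = (O + (-10 + (-2 - I/7)))/3 = (O + (-12 - I/7))/3 = (-12 + O - I/7)/3 = -4 - I/21 + O/3)
M(-22, -4) + a = (-4 - I/21 + (⅓)*(-22)) + I*√2 = (-4 - I/21 - 22/3) + I*√2 = (-34/3 - I/21) + I*√2 = -34/3 - I/21 + I*√2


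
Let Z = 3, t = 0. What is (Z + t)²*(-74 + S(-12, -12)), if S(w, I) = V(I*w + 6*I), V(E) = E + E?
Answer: 630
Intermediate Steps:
V(E) = 2*E
S(w, I) = 12*I + 2*I*w (S(w, I) = 2*(I*w + 6*I) = 2*(6*I + I*w) = 12*I + 2*I*w)
(Z + t)²*(-74 + S(-12, -12)) = (3 + 0)²*(-74 + 2*(-12)*(6 - 12)) = 3²*(-74 + 2*(-12)*(-6)) = 9*(-74 + 144) = 9*70 = 630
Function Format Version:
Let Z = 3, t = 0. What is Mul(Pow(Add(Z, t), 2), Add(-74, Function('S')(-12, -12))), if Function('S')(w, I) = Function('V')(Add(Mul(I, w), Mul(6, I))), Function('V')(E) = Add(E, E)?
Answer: 630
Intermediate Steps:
Function('V')(E) = Mul(2, E)
Function('S')(w, I) = Add(Mul(12, I), Mul(2, I, w)) (Function('S')(w, I) = Mul(2, Add(Mul(I, w), Mul(6, I))) = Mul(2, Add(Mul(6, I), Mul(I, w))) = Add(Mul(12, I), Mul(2, I, w)))
Mul(Pow(Add(Z, t), 2), Add(-74, Function('S')(-12, -12))) = Mul(Pow(Add(3, 0), 2), Add(-74, Mul(2, -12, Add(6, -12)))) = Mul(Pow(3, 2), Add(-74, Mul(2, -12, -6))) = Mul(9, Add(-74, 144)) = Mul(9, 70) = 630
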